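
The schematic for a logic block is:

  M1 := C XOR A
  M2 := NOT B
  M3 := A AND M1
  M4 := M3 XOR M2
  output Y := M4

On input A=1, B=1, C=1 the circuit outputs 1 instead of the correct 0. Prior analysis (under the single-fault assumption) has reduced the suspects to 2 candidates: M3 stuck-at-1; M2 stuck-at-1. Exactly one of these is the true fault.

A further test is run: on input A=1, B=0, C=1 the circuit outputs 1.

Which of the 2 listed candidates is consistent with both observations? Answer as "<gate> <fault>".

Evaluate each candidate on input A=1, B=0, C=1:
  M3 stuck-at-1: M1=0, M2=1, M3=1 [stuck-at-1], M4=0 → 0 — eliminated
  M2 stuck-at-1: M1=0, M2=1 [stuck-at-1], M3=0, M4=1 → 1 — matches
Only M2 stuck-at-1 reproduces the observed 1.

M2 stuck-at-1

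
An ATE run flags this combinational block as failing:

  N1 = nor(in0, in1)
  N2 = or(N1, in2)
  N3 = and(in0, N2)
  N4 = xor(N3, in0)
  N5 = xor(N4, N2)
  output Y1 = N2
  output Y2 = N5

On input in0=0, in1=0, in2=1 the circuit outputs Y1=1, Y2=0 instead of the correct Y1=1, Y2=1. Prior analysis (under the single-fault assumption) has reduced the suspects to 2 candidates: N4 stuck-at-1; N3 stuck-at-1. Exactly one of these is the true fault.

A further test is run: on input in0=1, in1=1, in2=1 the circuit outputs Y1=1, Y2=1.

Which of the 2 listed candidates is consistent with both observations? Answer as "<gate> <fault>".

Evaluate each candidate on input in0=1, in1=1, in2=1:
  N4 stuck-at-1: N1=0, N2=1, N3=1, N4=1 [stuck-at-1], N5=0 → Y1=1, Y2=0 — eliminated
  N3 stuck-at-1: N1=0, N2=1, N3=1 [stuck-at-1], N4=0, N5=1 → Y1=1, Y2=1 — matches
Only N3 stuck-at-1 reproduces the observed Y1=1, Y2=1.

N3 stuck-at-1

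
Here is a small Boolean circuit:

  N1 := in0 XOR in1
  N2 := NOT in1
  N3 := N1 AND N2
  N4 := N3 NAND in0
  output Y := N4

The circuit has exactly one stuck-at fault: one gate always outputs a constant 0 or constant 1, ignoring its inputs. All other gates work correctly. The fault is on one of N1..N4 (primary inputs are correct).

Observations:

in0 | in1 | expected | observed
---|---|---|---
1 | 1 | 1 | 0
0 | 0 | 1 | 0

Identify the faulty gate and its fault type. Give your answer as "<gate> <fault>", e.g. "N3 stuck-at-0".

Fault-free values for test 1 (in0=1, in1=1): N1=0, N2=0, N3=0, N4=1, giving Y=1. Observed 0.
Test 1: faults giving observed 0 are {N3 stuck-at-1, N4 stuck-at-0}.
Test 2 (in0=0, in1=0): fault-free N1=0, N2=1, N3=0, N4=1 → 1; observed 0. Eliminates N3 stuck-at-1.
Only N4 stuck-at-0 is consistent with every test.

N4 stuck-at-0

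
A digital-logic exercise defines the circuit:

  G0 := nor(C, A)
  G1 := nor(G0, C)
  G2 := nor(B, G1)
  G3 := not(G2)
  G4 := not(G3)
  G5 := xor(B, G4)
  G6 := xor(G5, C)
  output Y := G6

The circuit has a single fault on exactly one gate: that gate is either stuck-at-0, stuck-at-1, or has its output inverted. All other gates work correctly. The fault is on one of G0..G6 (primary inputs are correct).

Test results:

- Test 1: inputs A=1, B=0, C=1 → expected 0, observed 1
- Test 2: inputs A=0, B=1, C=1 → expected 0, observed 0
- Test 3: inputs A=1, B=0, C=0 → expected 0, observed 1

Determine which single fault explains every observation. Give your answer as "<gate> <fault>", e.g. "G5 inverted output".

G1 inverted output

Fault-free values for test 1 (A=1, B=0, C=1): G0=0, G1=0, G2=1, G3=0, G4=1, G5=1, G6=0, giving Y=0. Observed 1.
Test 1: faults giving observed 1 are {G1 stuck-at-1, G1 inverted output, G2 stuck-at-0, G2 inverted output, G3 stuck-at-1, G3 inverted output, G4 stuck-at-0, G4 inverted output, G5 stuck-at-0, G5 inverted output, G6 stuck-at-1, G6 inverted output}.
Test 2 (A=0, B=1, C=1): fault-free G0=0, G1=0, G2=0, G3=1, G4=0, G5=1, G6=0 → 0; observed 0. Eliminates G2 inverted output, G3 inverted output, G4 inverted output, G5 stuck-at-0, G5 inverted output, G6 stuck-at-1, G6 inverted output.
Test 3 (A=1, B=0, C=0): fault-free G0=0, G1=1, G2=0, G3=1, G4=0, G5=0, G6=0 → 0; observed 1. Eliminates G1 stuck-at-1, G2 stuck-at-0, G3 stuck-at-1, G4 stuck-at-0.
Only G1 inverted output is consistent with every test.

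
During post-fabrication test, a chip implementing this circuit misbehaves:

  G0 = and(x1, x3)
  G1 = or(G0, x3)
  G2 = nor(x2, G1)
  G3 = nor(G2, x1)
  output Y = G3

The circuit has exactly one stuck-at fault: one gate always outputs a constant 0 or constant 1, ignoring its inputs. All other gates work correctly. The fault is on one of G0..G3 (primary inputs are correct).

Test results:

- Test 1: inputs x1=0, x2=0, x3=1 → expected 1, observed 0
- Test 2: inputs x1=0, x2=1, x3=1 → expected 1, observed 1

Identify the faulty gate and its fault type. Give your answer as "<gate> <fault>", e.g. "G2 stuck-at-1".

G1 stuck-at-0

Fault-free values for test 1 (x1=0, x2=0, x3=1): G0=0, G1=1, G2=0, G3=1, giving Y=1. Observed 0.
Test 1: faults giving observed 0 are {G1 stuck-at-0, G2 stuck-at-1, G3 stuck-at-0}.
Test 2 (x1=0, x2=1, x3=1): fault-free G0=0, G1=1, G2=0, G3=1 → 1; observed 1. Eliminates G2 stuck-at-1, G3 stuck-at-0.
Only G1 stuck-at-0 is consistent with every test.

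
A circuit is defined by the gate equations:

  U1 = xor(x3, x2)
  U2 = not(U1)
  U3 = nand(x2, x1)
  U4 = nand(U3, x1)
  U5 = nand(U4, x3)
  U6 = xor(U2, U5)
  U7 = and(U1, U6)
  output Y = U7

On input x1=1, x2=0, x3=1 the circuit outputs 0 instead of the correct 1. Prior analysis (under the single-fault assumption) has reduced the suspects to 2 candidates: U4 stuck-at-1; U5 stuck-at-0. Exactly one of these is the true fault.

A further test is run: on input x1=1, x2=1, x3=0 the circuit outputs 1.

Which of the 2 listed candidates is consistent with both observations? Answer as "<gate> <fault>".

U4 stuck-at-1

Evaluate each candidate on input x1=1, x2=1, x3=0:
  U4 stuck-at-1: U1=1, U2=0, U3=0, U4=1 [stuck-at-1], U5=1, U6=1, U7=1 → 1 — matches
  U5 stuck-at-0: U1=1, U2=0, U3=0, U4=1, U5=0 [stuck-at-0], U6=0, U7=0 → 0 — eliminated
Only U4 stuck-at-1 reproduces the observed 1.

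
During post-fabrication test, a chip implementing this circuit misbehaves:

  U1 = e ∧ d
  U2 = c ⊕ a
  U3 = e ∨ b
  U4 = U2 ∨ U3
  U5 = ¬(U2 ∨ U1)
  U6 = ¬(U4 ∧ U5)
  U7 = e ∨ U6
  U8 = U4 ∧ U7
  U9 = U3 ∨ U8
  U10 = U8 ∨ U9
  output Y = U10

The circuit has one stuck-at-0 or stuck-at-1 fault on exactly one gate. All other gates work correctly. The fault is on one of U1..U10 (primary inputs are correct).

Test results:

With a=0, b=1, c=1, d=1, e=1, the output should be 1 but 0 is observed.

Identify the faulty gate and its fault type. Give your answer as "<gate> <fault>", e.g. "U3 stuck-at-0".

U10 stuck-at-0

Fault-free values for test 1 (a=0, b=1, c=1, d=1, e=1): U1=1, U2=1, U3=1, U4=1, U5=0, U6=1, U7=1, U8=1, U9=1, U10=1, giving Y=1. Observed 0.
Test 1: faults giving observed 0 are {U10 stuck-at-0}.
Only U10 stuck-at-0 is consistent with every test.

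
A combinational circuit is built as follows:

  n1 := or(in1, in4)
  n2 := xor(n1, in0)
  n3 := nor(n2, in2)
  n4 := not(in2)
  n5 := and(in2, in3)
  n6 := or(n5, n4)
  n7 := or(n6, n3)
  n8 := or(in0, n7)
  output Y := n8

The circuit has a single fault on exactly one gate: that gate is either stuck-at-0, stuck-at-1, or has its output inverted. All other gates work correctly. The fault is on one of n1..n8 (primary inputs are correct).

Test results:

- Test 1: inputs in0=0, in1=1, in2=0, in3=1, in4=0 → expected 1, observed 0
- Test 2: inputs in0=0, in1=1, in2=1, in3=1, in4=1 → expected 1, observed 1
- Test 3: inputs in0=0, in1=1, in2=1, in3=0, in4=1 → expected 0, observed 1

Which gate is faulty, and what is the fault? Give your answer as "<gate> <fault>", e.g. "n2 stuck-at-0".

n4 inverted output

Fault-free values for test 1 (in0=0, in1=1, in2=0, in3=1, in4=0): n1=1, n2=1, n3=0, n4=1, n5=0, n6=1, n7=1, n8=1, giving Y=1. Observed 0.
Test 1: faults giving observed 0 are {n4 stuck-at-0, n4 inverted output, n6 stuck-at-0, n6 inverted output, n7 stuck-at-0, n7 inverted output, n8 stuck-at-0, n8 inverted output}.
Test 2 (in0=0, in1=1, in2=1, in3=1, in4=1): fault-free n1=1, n2=1, n3=0, n4=0, n5=1, n6=1, n7=1, n8=1 → 1; observed 1. Eliminates n6 stuck-at-0, n6 inverted output, n7 stuck-at-0, n7 inverted output, n8 stuck-at-0, n8 inverted output.
Test 3 (in0=0, in1=1, in2=1, in3=0, in4=1): fault-free n1=1, n2=1, n3=0, n4=0, n5=0, n6=0, n7=0, n8=0 → 0; observed 1. Eliminates n4 stuck-at-0.
Only n4 inverted output is consistent with every test.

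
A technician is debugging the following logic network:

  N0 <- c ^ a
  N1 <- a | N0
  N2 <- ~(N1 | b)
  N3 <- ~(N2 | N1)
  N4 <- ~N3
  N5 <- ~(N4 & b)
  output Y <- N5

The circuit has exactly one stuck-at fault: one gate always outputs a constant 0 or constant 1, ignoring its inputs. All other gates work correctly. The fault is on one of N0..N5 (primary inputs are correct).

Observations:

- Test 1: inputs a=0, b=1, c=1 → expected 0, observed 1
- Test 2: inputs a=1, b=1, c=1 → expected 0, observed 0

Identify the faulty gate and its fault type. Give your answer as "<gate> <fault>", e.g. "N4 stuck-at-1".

N0 stuck-at-0

Fault-free values for test 1 (a=0, b=1, c=1): N0=1, N1=1, N2=0, N3=0, N4=1, N5=0, giving Y=0. Observed 1.
Test 1: faults giving observed 1 are {N0 stuck-at-0, N1 stuck-at-0, N3 stuck-at-1, N4 stuck-at-0, N5 stuck-at-1}.
Test 2 (a=1, b=1, c=1): fault-free N0=0, N1=1, N2=0, N3=0, N4=1, N5=0 → 0; observed 0. Eliminates N1 stuck-at-0, N3 stuck-at-1, N4 stuck-at-0, N5 stuck-at-1.
Only N0 stuck-at-0 is consistent with every test.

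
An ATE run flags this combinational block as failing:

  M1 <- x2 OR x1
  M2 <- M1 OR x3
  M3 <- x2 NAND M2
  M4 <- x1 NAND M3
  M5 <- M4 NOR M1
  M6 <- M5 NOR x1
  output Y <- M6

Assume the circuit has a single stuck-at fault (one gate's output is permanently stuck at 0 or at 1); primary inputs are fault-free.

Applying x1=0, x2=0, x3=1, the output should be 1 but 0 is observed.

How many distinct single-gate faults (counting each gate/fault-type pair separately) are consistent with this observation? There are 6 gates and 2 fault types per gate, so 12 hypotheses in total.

3

Fault-free: M1=0, M2=1, M3=1, M4=1, M5=0, M6=1 → 1. Observed 0.
  M1 stuck-at-0: output 1 ✗
  M1 stuck-at-1: output 1 ✗
  M2 stuck-at-0: output 1 ✗
  M2 stuck-at-1: output 1 ✗
  M3 stuck-at-0: output 1 ✗
  M3 stuck-at-1: output 1 ✗
  M4 stuck-at-0: output 0 ✓
  M4 stuck-at-1: output 1 ✗
  M5 stuck-at-0: output 1 ✗
  M5 stuck-at-1: output 0 ✓
  M6 stuck-at-0: output 0 ✓
  M6 stuck-at-1: output 1 ✗
Consistent faults: {M4 stuck-at-0, M5 stuck-at-1, M6 stuck-at-0} — 3 in all.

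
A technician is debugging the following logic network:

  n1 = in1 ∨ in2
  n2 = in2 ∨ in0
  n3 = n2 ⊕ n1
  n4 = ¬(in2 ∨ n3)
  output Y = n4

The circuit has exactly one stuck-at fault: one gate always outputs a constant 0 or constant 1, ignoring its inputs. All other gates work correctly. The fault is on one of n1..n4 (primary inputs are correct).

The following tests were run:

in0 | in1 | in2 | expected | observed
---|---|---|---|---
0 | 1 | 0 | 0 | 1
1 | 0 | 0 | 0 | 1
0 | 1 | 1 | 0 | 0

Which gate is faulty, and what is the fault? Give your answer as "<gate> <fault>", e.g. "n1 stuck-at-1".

Fault-free values for test 1 (in0=0, in1=1, in2=0): n1=1, n2=0, n3=1, n4=0, giving Y=0. Observed 1.
Test 1: faults giving observed 1 are {n1 stuck-at-0, n2 stuck-at-1, n3 stuck-at-0, n4 stuck-at-1}.
Test 2 (in0=1, in1=0, in2=0): fault-free n1=0, n2=1, n3=1, n4=0 → 0; observed 1. Eliminates n1 stuck-at-0, n2 stuck-at-1.
Test 3 (in0=0, in1=1, in2=1): fault-free n1=1, n2=1, n3=0, n4=0 → 0; observed 0. Eliminates n4 stuck-at-1.
Only n3 stuck-at-0 is consistent with every test.

n3 stuck-at-0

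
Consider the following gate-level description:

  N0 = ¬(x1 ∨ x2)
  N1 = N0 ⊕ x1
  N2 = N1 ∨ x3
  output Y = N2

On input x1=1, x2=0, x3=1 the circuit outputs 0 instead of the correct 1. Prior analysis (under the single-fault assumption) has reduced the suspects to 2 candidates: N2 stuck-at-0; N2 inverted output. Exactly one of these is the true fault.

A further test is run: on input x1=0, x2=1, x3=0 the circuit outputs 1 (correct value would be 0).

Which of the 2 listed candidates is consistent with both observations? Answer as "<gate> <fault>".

Evaluate each candidate on input x1=0, x2=1, x3=0:
  N2 stuck-at-0: N0=0, N1=0, N2=0 [stuck-at-0] → 0 — eliminated
  N2 inverted output: N0=0, N1=0, N2=1 [inverted output] → 1 — matches
Only N2 inverted output reproduces the observed 1.

N2 inverted output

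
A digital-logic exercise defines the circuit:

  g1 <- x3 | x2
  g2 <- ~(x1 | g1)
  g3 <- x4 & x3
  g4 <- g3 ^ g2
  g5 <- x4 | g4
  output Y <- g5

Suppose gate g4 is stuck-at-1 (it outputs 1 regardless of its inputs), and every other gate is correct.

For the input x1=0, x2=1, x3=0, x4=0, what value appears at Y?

1

Propagate with g4 forced: g1=1, g2=0, g3=0, g4=1 [stuck-at-1], g5=1.
So Y = 1. (Without the fault it would be 0.)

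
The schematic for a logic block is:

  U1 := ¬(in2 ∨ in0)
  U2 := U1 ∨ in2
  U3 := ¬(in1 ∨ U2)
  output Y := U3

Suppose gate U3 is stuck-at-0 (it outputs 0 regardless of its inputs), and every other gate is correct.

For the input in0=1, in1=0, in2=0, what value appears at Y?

0

Propagate with U3 forced: U1=0, U2=0, U3=0 [stuck-at-0].
So Y = 0. (Without the fault it would be 1.)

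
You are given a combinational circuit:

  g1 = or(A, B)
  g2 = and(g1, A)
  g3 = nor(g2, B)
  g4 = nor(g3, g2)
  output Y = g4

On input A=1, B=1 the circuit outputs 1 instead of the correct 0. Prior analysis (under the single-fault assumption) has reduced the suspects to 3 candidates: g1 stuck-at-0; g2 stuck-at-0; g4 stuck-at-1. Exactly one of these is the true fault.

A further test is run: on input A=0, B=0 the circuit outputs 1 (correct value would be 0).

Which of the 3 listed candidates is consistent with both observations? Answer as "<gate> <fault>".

g4 stuck-at-1

Evaluate each candidate on input A=0, B=0:
  g1 stuck-at-0: g1=0 [stuck-at-0], g2=0, g3=1, g4=0 → 0 — eliminated
  g2 stuck-at-0: g1=0, g2=0 [stuck-at-0], g3=1, g4=0 → 0 — eliminated
  g4 stuck-at-1: g1=0, g2=0, g3=1, g4=1 [stuck-at-1] → 1 — matches
Only g4 stuck-at-1 reproduces the observed 1.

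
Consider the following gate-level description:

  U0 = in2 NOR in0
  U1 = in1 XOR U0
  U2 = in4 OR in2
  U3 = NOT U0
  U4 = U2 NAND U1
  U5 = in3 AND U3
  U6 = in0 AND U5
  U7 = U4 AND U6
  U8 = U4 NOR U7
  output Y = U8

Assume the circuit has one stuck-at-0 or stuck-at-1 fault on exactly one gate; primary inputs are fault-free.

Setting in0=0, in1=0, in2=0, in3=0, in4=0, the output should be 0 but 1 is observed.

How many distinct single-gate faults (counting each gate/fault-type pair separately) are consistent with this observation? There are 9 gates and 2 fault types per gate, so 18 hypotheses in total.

Fault-free: U0=1, U1=1, U2=0, U3=0, U4=1, U5=0, U6=0, U7=0, U8=0 → 0. Observed 1.
  U0: none of the 2 fault types match ✗
  U1: none of the 2 fault types match ✗
  U2: stuck-at-1 ✓; others ✗
  U3: none of the 2 fault types match ✗
  U4: stuck-at-0 ✓; others ✗
  U5: none of the 2 fault types match ✗
  U6: none of the 2 fault types match ✗
  U7: none of the 2 fault types match ✗
  U8: stuck-at-1 ✓; others ✗
Consistent faults: {U2 stuck-at-1, U4 stuck-at-0, U8 stuck-at-1} — 3 in all.

3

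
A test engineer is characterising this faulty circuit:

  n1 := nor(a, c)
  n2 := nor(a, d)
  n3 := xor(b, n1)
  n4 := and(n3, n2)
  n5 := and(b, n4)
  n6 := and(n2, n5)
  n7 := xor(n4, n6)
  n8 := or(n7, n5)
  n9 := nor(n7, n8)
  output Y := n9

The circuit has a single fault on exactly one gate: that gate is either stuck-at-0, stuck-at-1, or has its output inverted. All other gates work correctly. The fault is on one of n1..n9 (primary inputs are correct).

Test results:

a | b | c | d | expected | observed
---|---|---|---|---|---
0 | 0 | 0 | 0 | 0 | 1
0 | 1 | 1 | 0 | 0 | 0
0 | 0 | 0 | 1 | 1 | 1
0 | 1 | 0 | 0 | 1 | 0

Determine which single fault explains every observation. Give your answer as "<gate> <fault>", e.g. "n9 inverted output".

n1 stuck-at-0

Fault-free values for test 1 (a=0, b=0, c=0, d=0): n1=1, n2=1, n3=1, n4=1, n5=0, n6=0, n7=1, n8=1, n9=0, giving Y=0. Observed 1.
Test 1: faults giving observed 1 are {n1 stuck-at-0, n1 inverted output, n2 stuck-at-0, n2 inverted output, n3 stuck-at-0, n3 inverted output, n4 stuck-at-0, n4 inverted output, n6 stuck-at-1, n6 inverted output, n7 stuck-at-0, n7 inverted output, n9 stuck-at-1, n9 inverted output}.
Test 2 (a=0, b=1, c=1, d=0): fault-free n1=0, n2=1, n3=1, n4=1, n5=1, n6=1, n7=0, n8=1, n9=0 → 0; observed 0. Eliminates n1 inverted output, n2 stuck-at-0, n2 inverted output, n3 stuck-at-0, n3 inverted output, n4 stuck-at-0, n4 inverted output, n9 stuck-at-1, n9 inverted output.
Test 3 (a=0, b=0, c=0, d=1): fault-free n1=1, n2=0, n3=1, n4=0, n5=0, n6=0, n7=0, n8=0, n9=1 → 1; observed 1. Eliminates n6 stuck-at-1, n6 inverted output, n7 inverted output.
Test 4 (a=0, b=1, c=0, d=0): fault-free n1=1, n2=1, n3=0, n4=0, n5=0, n6=0, n7=0, n8=0, n9=1 → 1; observed 0. Eliminates n7 stuck-at-0.
Only n1 stuck-at-0 is consistent with every test.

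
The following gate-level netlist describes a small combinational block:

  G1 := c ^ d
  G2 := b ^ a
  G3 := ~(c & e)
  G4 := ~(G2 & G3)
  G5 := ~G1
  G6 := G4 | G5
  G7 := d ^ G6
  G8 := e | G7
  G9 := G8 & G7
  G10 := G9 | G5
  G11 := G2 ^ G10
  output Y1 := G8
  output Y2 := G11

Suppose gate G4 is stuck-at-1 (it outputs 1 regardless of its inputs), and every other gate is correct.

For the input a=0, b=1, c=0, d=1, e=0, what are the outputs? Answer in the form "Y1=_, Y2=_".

Propagate with G4 forced: G1=1, G2=1, G3=1, G4=1 [stuck-at-1], G5=0, G6=1, G7=0, G8=0, G9=0, G10=0, G11=1.
So the outputs are Y1=0, Y2=1. (Without the fault they would be Y1=1, Y2=0.)

Y1=0, Y2=1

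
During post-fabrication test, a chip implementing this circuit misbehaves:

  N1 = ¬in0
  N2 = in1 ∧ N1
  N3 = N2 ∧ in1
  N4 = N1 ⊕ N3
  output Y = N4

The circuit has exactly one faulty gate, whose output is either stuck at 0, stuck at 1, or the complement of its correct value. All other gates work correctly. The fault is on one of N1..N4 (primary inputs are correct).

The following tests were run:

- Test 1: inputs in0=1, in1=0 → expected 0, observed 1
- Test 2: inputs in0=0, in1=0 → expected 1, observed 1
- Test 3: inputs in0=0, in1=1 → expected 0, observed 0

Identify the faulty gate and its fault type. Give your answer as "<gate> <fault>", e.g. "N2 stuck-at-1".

Fault-free values for test 1 (in0=1, in1=0): N1=0, N2=0, N3=0, N4=0, giving Y=0. Observed 1.
Test 1: faults giving observed 1 are {N1 stuck-at-1, N1 inverted output, N3 stuck-at-1, N3 inverted output, N4 stuck-at-1, N4 inverted output}.
Test 2 (in0=0, in1=0): fault-free N1=1, N2=0, N3=0, N4=1 → 1; observed 1. Eliminates N1 inverted output, N3 stuck-at-1, N3 inverted output, N4 inverted output.
Test 3 (in0=0, in1=1): fault-free N1=1, N2=1, N3=1, N4=0 → 0; observed 0. Eliminates N4 stuck-at-1.
Only N1 stuck-at-1 is consistent with every test.

N1 stuck-at-1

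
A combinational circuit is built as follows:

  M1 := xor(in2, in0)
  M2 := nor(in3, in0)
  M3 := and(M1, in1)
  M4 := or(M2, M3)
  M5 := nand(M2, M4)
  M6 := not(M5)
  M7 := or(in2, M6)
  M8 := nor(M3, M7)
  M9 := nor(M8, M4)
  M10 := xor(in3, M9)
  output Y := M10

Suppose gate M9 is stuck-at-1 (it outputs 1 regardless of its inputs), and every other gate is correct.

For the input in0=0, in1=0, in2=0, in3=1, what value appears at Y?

0

Propagate with M9 forced: M1=0, M2=0, M3=0, M4=0, M5=1, M6=0, M7=0, M8=1, M9=1 [stuck-at-1], M10=0.
So Y = 0. (Without the fault it would be 1.)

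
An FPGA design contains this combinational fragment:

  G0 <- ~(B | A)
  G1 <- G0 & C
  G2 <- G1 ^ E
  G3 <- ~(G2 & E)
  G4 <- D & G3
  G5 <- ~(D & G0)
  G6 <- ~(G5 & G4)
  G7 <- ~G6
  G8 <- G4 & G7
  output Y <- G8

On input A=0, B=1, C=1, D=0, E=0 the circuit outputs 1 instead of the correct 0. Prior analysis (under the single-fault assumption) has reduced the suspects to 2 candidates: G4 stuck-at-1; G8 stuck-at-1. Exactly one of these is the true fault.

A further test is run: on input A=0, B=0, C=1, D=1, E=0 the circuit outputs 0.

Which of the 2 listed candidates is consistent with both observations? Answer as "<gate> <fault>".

Evaluate each candidate on input A=0, B=0, C=1, D=1, E=0:
  G4 stuck-at-1: G0=1, G1=1, G2=1, G3=1, G4=1 [stuck-at-1], G5=0, G6=1, G7=0, G8=0 → 0 — matches
  G8 stuck-at-1: G0=1, G1=1, G2=1, G3=1, G4=1, G5=0, G6=1, G7=0, G8=1 [stuck-at-1] → 1 — eliminated
Only G4 stuck-at-1 reproduces the observed 0.

G4 stuck-at-1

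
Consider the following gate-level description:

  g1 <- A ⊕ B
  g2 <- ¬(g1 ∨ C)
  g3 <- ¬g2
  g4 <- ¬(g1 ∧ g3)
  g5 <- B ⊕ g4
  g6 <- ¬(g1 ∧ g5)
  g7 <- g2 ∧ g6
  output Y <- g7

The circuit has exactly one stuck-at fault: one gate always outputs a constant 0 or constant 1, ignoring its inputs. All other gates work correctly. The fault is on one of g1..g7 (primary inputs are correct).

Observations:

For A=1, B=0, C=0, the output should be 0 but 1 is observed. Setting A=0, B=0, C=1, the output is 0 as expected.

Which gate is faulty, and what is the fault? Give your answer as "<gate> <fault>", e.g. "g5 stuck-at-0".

g1 stuck-at-0

Fault-free values for test 1 (A=1, B=0, C=0): g1=1, g2=0, g3=1, g4=0, g5=0, g6=1, g7=0, giving Y=0. Observed 1.
Test 1: faults giving observed 1 are {g1 stuck-at-0, g7 stuck-at-1}.
Test 2 (A=0, B=0, C=1): fault-free g1=0, g2=0, g3=1, g4=1, g5=1, g6=1, g7=0 → 0; observed 0. Eliminates g7 stuck-at-1.
Only g1 stuck-at-0 is consistent with every test.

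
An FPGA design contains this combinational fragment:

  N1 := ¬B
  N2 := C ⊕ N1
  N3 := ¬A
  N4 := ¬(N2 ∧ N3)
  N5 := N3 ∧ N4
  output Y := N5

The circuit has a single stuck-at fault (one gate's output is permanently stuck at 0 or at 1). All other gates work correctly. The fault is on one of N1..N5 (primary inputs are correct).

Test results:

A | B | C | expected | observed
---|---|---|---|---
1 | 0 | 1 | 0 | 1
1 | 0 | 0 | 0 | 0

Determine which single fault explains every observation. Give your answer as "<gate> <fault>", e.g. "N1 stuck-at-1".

Fault-free values for test 1 (A=1, B=0, C=1): N1=1, N2=0, N3=0, N4=1, N5=0, giving Y=0. Observed 1.
Test 1: faults giving observed 1 are {N3 stuck-at-1, N5 stuck-at-1}.
Test 2 (A=1, B=0, C=0): fault-free N1=1, N2=1, N3=0, N4=1, N5=0 → 0; observed 0. Eliminates N5 stuck-at-1.
Only N3 stuck-at-1 is consistent with every test.

N3 stuck-at-1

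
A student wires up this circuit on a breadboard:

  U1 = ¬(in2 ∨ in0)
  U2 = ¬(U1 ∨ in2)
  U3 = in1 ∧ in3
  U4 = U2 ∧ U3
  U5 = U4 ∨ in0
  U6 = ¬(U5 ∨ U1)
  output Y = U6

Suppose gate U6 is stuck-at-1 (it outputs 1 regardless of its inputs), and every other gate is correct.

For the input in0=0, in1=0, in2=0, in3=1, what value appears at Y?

Propagate with U6 forced: U1=1, U2=0, U3=0, U4=0, U5=0, U6=1 [stuck-at-1].
So Y = 1. (Without the fault it would be 0.)

1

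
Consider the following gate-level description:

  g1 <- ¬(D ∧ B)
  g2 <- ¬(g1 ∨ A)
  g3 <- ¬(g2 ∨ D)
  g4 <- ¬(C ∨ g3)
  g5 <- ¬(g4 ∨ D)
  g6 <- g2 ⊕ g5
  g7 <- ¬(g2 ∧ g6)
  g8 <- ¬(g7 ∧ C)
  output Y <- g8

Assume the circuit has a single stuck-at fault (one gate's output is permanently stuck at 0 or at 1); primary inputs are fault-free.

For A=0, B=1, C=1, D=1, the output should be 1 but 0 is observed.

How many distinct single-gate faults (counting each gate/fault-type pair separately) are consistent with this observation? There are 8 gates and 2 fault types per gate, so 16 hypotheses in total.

6

Fault-free: g1=0, g2=1, g3=0, g4=0, g5=0, g6=1, g7=0, g8=1 → 1. Observed 0.
  g1: stuck-at-1 ✓; others ✗
  g2: stuck-at-0 ✓; others ✗
  g3: none of the 2 fault types match ✗
  g4: none of the 2 fault types match ✗
  g5: stuck-at-1 ✓; others ✗
  g6: stuck-at-0 ✓; others ✗
  g7: stuck-at-1 ✓; others ✗
  g8: stuck-at-0 ✓; others ✗
Consistent faults: {g1 stuck-at-1, g2 stuck-at-0, g5 stuck-at-1, g6 stuck-at-0, g7 stuck-at-1, g8 stuck-at-0} — 6 in all.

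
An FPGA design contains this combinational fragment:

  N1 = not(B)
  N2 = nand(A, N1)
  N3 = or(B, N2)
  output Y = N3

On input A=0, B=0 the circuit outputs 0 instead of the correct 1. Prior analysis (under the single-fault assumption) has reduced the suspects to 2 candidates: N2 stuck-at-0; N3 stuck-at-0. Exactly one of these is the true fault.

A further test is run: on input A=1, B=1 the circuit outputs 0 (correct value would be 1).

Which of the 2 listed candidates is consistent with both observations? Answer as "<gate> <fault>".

N3 stuck-at-0

Evaluate each candidate on input A=1, B=1:
  N2 stuck-at-0: N1=0, N2=0 [stuck-at-0], N3=1 → 1 — eliminated
  N3 stuck-at-0: N1=0, N2=1, N3=0 [stuck-at-0] → 0 — matches
Only N3 stuck-at-0 reproduces the observed 0.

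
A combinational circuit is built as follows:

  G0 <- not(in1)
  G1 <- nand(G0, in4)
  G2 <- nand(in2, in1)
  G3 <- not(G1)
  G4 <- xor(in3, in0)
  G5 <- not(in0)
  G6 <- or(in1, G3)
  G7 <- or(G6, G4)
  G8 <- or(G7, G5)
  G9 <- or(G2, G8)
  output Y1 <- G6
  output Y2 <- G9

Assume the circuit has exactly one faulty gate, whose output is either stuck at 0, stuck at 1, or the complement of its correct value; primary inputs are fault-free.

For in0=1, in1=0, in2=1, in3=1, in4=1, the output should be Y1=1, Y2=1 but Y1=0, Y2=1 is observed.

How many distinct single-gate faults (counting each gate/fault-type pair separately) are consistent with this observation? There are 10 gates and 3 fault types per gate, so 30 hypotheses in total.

8

Fault-free: G0=1, G1=0, G2=1, G3=1, G4=0, G5=0, G6=1, G7=1, G8=1, G9=1 → Y1=1, Y2=1. Observed Y1=0, Y2=1.
  G0: stuck-at-0, inverted output ✓; others ✗
  G1: stuck-at-1, inverted output ✓; others ✗
  G2: none of the 3 fault types match ✗
  G3: stuck-at-0, inverted output ✓; others ✗
  G4: none of the 3 fault types match ✗
  G5: none of the 3 fault types match ✗
  G6: stuck-at-0, inverted output ✓; others ✗
  G7: none of the 3 fault types match ✗
  G8: none of the 3 fault types match ✗
  G9: none of the 3 fault types match ✗
Consistent faults: {G0 stuck-at-0, G0 inverted output, G1 stuck-at-1, G1 inverted output, G3 stuck-at-0, G3 inverted output, G6 stuck-at-0, G6 inverted output} — 8 in all.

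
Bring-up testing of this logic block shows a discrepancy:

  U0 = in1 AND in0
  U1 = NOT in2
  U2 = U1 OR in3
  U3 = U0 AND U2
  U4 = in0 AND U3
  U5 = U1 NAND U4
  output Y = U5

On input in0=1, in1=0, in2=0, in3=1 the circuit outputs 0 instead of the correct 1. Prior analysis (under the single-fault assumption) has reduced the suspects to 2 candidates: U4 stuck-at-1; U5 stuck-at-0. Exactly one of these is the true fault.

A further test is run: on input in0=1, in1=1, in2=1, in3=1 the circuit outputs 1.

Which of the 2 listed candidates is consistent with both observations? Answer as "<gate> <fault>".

Evaluate each candidate on input in0=1, in1=1, in2=1, in3=1:
  U4 stuck-at-1: U0=1, U1=0, U2=1, U3=1, U4=1 [stuck-at-1], U5=1 → 1 — matches
  U5 stuck-at-0: U0=1, U1=0, U2=1, U3=1, U4=1, U5=0 [stuck-at-0] → 0 — eliminated
Only U4 stuck-at-1 reproduces the observed 1.

U4 stuck-at-1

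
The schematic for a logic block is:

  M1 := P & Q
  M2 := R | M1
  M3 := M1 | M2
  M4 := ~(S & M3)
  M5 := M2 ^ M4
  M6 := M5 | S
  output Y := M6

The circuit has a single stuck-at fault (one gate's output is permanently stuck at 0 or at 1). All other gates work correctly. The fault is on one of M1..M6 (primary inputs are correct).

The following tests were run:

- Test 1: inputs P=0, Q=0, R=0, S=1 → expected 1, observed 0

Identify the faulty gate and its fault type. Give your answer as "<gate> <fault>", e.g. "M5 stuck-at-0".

Fault-free values for test 1 (P=0, Q=0, R=0, S=1): M1=0, M2=0, M3=0, M4=1, M5=1, M6=1, giving Y=1. Observed 0.
Test 1: faults giving observed 0 are {M6 stuck-at-0}.
Only M6 stuck-at-0 is consistent with every test.

M6 stuck-at-0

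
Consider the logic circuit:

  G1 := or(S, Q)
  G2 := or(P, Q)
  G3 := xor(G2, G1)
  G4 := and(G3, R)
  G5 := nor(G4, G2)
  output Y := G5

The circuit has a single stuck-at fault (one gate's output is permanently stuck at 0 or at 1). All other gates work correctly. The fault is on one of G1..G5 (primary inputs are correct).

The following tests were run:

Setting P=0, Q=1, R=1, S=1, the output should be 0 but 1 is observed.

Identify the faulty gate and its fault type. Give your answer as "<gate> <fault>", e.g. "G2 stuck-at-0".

G5 stuck-at-1

Fault-free values for test 1 (P=0, Q=1, R=1, S=1): G1=1, G2=1, G3=0, G4=0, G5=0, giving Y=0. Observed 1.
Test 1: faults giving observed 1 are {G5 stuck-at-1}.
Only G5 stuck-at-1 is consistent with every test.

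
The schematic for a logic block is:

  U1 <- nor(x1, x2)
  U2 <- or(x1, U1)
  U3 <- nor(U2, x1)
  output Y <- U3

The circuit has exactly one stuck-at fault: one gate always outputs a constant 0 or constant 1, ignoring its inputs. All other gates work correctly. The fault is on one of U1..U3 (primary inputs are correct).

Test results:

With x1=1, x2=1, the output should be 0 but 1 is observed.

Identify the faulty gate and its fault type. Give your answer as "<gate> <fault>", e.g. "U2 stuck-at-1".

U3 stuck-at-1

Fault-free values for test 1 (x1=1, x2=1): U1=0, U2=1, U3=0, giving Y=0. Observed 1.
Test 1: faults giving observed 1 are {U3 stuck-at-1}.
Only U3 stuck-at-1 is consistent with every test.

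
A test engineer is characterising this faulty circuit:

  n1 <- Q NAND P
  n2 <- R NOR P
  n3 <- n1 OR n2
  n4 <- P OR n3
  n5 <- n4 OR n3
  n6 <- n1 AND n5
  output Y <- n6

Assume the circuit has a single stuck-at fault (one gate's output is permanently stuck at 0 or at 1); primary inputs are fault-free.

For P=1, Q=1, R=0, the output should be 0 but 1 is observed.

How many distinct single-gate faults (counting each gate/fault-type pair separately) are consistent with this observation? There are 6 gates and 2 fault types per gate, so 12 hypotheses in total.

Fault-free: n1=0, n2=0, n3=0, n4=1, n5=1, n6=0 → 0. Observed 1.
  n1 stuck-at-0: output 0 ✗
  n1 stuck-at-1: output 1 ✓
  n2 stuck-at-0: output 0 ✗
  n2 stuck-at-1: output 0 ✗
  n3 stuck-at-0: output 0 ✗
  n3 stuck-at-1: output 0 ✗
  n4 stuck-at-0: output 0 ✗
  n4 stuck-at-1: output 0 ✗
  n5 stuck-at-0: output 0 ✗
  n5 stuck-at-1: output 0 ✗
  n6 stuck-at-0: output 0 ✗
  n6 stuck-at-1: output 1 ✓
Consistent faults: {n1 stuck-at-1, n6 stuck-at-1} — 2 in all.

2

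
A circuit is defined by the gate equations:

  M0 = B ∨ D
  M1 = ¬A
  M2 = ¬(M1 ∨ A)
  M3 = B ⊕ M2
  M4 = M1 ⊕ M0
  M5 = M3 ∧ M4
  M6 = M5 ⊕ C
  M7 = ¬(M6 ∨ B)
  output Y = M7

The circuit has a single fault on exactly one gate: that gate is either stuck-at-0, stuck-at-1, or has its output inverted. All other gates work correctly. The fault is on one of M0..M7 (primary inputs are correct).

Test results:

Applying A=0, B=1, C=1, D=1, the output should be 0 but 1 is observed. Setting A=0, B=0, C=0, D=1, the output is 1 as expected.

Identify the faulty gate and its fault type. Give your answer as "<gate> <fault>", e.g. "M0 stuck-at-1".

M7 stuck-at-1

Fault-free values for test 1 (A=0, B=1, C=1, D=1): M0=1, M1=1, M2=0, M3=1, M4=0, M5=0, M6=1, M7=0, giving Y=0. Observed 1.
Test 1: faults giving observed 1 are {M7 stuck-at-1, M7 inverted output}.
Test 2 (A=0, B=0, C=0, D=1): fault-free M0=1, M1=1, M2=0, M3=0, M4=0, M5=0, M6=0, M7=1 → 1; observed 1. Eliminates M7 inverted output.
Only M7 stuck-at-1 is consistent with every test.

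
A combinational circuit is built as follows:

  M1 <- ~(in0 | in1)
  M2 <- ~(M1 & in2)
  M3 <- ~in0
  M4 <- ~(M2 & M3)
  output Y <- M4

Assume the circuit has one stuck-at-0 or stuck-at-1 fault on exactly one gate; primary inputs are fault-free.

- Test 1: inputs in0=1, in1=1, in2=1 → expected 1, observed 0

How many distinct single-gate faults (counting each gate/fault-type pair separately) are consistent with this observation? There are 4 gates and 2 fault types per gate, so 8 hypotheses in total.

Fault-free: M1=0, M2=1, M3=0, M4=1 → 1. Observed 0.
  M1 stuck-at-0: output 1 ✗
  M1 stuck-at-1: output 1 ✗
  M2 stuck-at-0: output 1 ✗
  M2 stuck-at-1: output 1 ✗
  M3 stuck-at-0: output 1 ✗
  M3 stuck-at-1: output 0 ✓
  M4 stuck-at-0: output 0 ✓
  M4 stuck-at-1: output 1 ✗
Consistent faults: {M3 stuck-at-1, M4 stuck-at-0} — 2 in all.

2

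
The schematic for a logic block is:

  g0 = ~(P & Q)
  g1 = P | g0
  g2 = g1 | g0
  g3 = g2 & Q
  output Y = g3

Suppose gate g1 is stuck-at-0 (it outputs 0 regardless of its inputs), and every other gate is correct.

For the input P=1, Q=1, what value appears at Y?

0

Propagate with g1 forced: g0=0, g1=0 [stuck-at-0], g2=0, g3=0.
So Y = 0. (Without the fault it would be 1.)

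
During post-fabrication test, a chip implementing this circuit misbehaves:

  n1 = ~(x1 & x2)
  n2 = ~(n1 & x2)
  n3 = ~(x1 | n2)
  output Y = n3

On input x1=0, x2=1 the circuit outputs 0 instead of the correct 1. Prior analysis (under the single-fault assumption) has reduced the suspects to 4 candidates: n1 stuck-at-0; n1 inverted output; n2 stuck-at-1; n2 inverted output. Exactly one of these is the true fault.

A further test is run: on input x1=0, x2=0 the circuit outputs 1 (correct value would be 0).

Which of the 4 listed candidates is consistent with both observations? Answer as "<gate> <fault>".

Evaluate each candidate on input x1=0, x2=0:
  n1 stuck-at-0: n1=0 [stuck-at-0], n2=1, n3=0 → 0 — eliminated
  n1 inverted output: n1=0 [inverted output], n2=1, n3=0 → 0 — eliminated
  n2 stuck-at-1: n1=1, n2=1 [stuck-at-1], n3=0 → 0 — eliminated
  n2 inverted output: n1=1, n2=0 [inverted output], n3=1 → 1 — matches
Only n2 inverted output reproduces the observed 1.

n2 inverted output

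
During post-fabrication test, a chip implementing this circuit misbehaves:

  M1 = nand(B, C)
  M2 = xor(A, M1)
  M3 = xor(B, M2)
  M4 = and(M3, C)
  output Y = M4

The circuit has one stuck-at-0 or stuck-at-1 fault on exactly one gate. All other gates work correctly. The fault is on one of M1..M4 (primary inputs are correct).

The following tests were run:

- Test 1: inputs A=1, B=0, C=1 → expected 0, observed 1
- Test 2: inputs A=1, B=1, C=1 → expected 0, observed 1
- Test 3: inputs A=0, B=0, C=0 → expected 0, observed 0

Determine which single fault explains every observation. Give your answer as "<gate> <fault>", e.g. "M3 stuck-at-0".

M3 stuck-at-1

Fault-free values for test 1 (A=1, B=0, C=1): M1=1, M2=0, M3=0, M4=0, giving Y=0. Observed 1.
Test 1: faults giving observed 1 are {M1 stuck-at-0, M2 stuck-at-1, M3 stuck-at-1, M4 stuck-at-1}.
Test 2 (A=1, B=1, C=1): fault-free M1=0, M2=1, M3=0, M4=0 → 0; observed 1. Eliminates M1 stuck-at-0, M2 stuck-at-1.
Test 3 (A=0, B=0, C=0): fault-free M1=1, M2=1, M3=1, M4=0 → 0; observed 0. Eliminates M4 stuck-at-1.
Only M3 stuck-at-1 is consistent with every test.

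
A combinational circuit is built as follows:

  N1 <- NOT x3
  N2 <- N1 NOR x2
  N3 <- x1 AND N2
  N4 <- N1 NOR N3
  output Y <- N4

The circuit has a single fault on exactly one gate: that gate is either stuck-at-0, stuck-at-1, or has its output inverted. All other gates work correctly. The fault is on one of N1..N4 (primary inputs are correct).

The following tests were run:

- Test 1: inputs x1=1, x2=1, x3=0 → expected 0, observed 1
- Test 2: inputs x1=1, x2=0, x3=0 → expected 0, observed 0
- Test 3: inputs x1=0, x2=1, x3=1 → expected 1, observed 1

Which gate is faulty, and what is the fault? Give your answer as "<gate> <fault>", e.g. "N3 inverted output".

Fault-free values for test 1 (x1=1, x2=1, x3=0): N1=1, N2=0, N3=0, N4=0, giving Y=0. Observed 1.
Test 1: faults giving observed 1 are {N1 stuck-at-0, N1 inverted output, N4 stuck-at-1, N4 inverted output}.
Test 2 (x1=1, x2=0, x3=0): fault-free N1=1, N2=0, N3=0, N4=0 → 0; observed 0. Eliminates N4 stuck-at-1, N4 inverted output.
Test 3 (x1=0, x2=1, x3=1): fault-free N1=0, N2=0, N3=0, N4=1 → 1; observed 1. Eliminates N1 inverted output.
Only N1 stuck-at-0 is consistent with every test.

N1 stuck-at-0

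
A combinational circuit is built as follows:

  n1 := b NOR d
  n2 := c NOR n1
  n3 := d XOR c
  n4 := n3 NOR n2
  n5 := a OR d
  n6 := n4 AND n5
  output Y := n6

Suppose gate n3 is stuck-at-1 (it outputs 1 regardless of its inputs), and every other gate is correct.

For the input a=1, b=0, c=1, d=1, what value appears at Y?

0

Propagate with n3 forced: n1=0, n2=0, n3=1 [stuck-at-1], n4=0, n5=1, n6=0.
So Y = 0. (Without the fault it would be 1.)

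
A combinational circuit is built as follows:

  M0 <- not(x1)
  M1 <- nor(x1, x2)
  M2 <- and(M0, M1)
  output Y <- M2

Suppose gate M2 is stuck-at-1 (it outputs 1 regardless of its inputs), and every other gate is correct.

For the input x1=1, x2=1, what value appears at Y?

Propagate with M2 forced: M0=0, M1=0, M2=1 [stuck-at-1].
So Y = 1. (Without the fault it would be 0.)

1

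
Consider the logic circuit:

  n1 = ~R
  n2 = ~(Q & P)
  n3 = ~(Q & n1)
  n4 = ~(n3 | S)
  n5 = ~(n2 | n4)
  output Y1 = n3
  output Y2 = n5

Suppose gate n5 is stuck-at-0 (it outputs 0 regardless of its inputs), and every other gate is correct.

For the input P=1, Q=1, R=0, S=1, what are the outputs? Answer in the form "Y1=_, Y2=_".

Y1=0, Y2=0

Propagate with n5 forced: n1=1, n2=0, n3=0, n4=0, n5=0 [stuck-at-0].
So the outputs are Y1=0, Y2=0. (Without the fault they would be Y1=0, Y2=1.)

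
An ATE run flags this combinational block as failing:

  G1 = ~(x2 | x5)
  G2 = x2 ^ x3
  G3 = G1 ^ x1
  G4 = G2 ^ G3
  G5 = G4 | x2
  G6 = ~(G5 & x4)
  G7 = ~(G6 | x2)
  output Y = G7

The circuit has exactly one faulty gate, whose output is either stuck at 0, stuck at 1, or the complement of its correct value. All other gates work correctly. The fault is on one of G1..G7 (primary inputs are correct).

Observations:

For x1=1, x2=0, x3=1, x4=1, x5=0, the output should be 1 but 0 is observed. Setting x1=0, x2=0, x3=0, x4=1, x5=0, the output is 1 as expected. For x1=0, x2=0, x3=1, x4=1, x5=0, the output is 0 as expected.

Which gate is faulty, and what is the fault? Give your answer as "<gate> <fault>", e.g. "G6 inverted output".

Fault-free values for test 1 (x1=1, x2=0, x3=1, x4=1, x5=0): G1=1, G2=1, G3=0, G4=1, G5=1, G6=0, G7=1, giving Y=1. Observed 0.
Test 1: faults giving observed 0 are {G1 stuck-at-0, G1 inverted output, G2 stuck-at-0, G2 inverted output, G3 stuck-at-1, G3 inverted output, G4 stuck-at-0, G4 inverted output, G5 stuck-at-0, G5 inverted output, G6 stuck-at-1, G6 inverted output, G7 stuck-at-0, G7 inverted output}.
Test 2 (x1=0, x2=0, x3=0, x4=1, x5=0): fault-free G1=1, G2=0, G3=1, G4=1, G5=1, G6=0, G7=1 → 1; observed 1. Eliminates G1 stuck-at-0, G1 inverted output, G2 inverted output, G3 inverted output, G4 stuck-at-0, G4 inverted output, G5 stuck-at-0, G5 inverted output, G6 stuck-at-1, G6 inverted output, G7 stuck-at-0, G7 inverted output.
Test 3 (x1=0, x2=0, x3=1, x4=1, x5=0): fault-free G1=1, G2=1, G3=1, G4=0, G5=0, G6=1, G7=0 → 0; observed 0. Eliminates G2 stuck-at-0.
Only G3 stuck-at-1 is consistent with every test.

G3 stuck-at-1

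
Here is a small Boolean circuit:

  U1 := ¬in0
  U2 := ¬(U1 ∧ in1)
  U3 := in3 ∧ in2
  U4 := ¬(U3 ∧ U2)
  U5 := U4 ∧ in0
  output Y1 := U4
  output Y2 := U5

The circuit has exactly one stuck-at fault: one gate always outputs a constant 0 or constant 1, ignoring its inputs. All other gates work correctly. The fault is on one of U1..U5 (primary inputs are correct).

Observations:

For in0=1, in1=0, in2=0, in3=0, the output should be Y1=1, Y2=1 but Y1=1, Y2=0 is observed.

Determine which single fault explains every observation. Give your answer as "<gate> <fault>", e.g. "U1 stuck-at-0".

U5 stuck-at-0

Fault-free values for test 1 (in0=1, in1=0, in2=0, in3=0): U1=0, U2=1, U3=0, U4=1, U5=1, giving Y1=1, Y2=1. Observed Y1=1, Y2=0.
Test 1: faults giving observed Y1=1, Y2=0 are {U5 stuck-at-0}.
Only U5 stuck-at-0 is consistent with every test.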